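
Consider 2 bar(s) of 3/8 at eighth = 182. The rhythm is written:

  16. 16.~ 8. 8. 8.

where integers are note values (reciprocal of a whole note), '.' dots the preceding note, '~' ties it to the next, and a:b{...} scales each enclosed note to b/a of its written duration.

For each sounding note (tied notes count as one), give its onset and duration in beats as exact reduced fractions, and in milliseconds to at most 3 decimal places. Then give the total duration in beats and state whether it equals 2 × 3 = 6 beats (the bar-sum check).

1) 0.0ms=0b +247.253ms=3/4b
2) 247.253ms=3/4b +741.758ms=9/4b
3) 989.011ms=3b +494.505ms=3/2b
4) 1483.516ms=9/2b +494.505ms=3/2b
Σ=6b of 6 (182bpm 3/8) — PASS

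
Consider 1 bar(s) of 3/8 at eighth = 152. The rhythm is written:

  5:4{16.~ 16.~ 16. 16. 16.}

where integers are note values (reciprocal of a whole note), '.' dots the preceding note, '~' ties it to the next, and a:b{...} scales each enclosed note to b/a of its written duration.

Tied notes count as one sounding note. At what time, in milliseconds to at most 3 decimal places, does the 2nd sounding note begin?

note 2 onset = 9/5b = 710.526ms

1. 0.0ms @ 0 + 710.526ms (9/5)
2. 710.526ms @ 9/5 + 236.842ms (3/5)
3. 947.368ms @ 12/5 + 236.842ms (3/5)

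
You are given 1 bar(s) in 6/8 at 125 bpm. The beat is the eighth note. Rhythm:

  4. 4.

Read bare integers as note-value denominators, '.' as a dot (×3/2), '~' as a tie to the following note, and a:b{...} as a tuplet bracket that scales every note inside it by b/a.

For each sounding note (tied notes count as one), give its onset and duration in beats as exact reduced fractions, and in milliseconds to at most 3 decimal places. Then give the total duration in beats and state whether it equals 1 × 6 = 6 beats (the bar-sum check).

1) 0.0ms=0b +1440.0ms=3b
2) 1440.0ms=3b +1440.0ms=3b
Σ=6b of 6 (125bpm 6/8) — PASS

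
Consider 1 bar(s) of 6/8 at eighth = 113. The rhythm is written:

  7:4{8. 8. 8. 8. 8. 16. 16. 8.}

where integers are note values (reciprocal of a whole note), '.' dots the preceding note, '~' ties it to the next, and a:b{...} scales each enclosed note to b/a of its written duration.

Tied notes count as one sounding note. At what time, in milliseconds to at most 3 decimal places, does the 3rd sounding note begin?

note 3 onset = 12/7b = 910.24ms

1. 0.0ms @ 0 + 455.12ms (6/7)
2. 455.12ms @ 6/7 + 455.12ms (6/7)
3. 910.24ms @ 12/7 + 455.12ms (6/7)
4. 1365.36ms @ 18/7 + 455.12ms (6/7)
5. 1820.48ms @ 24/7 + 455.12ms (6/7)
6. 2275.601ms @ 30/7 + 227.56ms (3/7)
7. 2503.161ms @ 33/7 + 227.56ms (3/7)
8. 2730.721ms @ 36/7 + 455.12ms (6/7)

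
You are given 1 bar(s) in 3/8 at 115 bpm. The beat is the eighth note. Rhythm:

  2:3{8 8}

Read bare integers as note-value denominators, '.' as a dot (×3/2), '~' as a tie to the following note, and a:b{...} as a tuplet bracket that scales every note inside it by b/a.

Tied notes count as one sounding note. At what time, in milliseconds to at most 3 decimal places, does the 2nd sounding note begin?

1. 0.0ms @ 0 + 782.609ms (3/2)
2. 782.609ms @ 3/2 + 782.609ms (3/2)

note 2 onset = 3/2b = 782.609ms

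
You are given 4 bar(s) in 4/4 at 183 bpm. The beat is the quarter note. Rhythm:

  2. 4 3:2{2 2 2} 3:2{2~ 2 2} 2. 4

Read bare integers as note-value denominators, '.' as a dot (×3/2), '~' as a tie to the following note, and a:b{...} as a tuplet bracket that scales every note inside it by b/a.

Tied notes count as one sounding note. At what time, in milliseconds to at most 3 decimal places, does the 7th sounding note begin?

note 7 onset = 32/3b = 3497.268ms

1. 0.0ms @ 0 + 983.607ms (3)
2. 983.607ms @ 3 + 327.869ms (1)
3. 1311.475ms @ 4 + 437.158ms (4/3)
4. 1748.634ms @ 16/3 + 437.158ms (4/3)
5. 2185.792ms @ 20/3 + 437.158ms (4/3)
6. 2622.951ms @ 8 + 874.317ms (8/3)
7. 3497.268ms @ 32/3 + 437.158ms (4/3)
8. 3934.426ms @ 12 + 983.607ms (3)
9. 4918.033ms @ 15 + 327.869ms (1)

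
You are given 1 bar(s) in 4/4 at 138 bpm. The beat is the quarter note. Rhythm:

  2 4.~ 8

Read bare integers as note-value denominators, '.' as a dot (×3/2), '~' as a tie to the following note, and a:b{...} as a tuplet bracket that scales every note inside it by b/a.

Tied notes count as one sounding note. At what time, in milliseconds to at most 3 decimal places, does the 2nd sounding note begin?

1. 0.0ms @ 0 + 869.565ms (2)
2. 869.565ms @ 2 + 869.565ms (2)

note 2 onset = 2b = 869.565ms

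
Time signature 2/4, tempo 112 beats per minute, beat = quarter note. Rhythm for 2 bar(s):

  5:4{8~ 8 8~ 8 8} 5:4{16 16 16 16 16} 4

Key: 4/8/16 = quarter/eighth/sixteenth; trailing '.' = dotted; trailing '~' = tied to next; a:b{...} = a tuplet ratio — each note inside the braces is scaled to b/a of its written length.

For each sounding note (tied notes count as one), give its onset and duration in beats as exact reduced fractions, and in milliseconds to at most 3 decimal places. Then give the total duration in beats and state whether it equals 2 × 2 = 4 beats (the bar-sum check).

1) 0.0ms=0b +428.571ms=4/5b
2) 428.571ms=4/5b +428.571ms=4/5b
3) 857.143ms=8/5b +214.286ms=2/5b
4) 1071.429ms=2b +107.143ms=1/5b
5) 1178.571ms=11/5b +107.143ms=1/5b
6) 1285.714ms=12/5b +107.143ms=1/5b
7) 1392.857ms=13/5b +107.143ms=1/5b
8) 1500.0ms=14/5b +107.143ms=1/5b
9) 1607.143ms=3b +535.714ms=1b
Σ=4b of 4 (112bpm 2/4) — PASS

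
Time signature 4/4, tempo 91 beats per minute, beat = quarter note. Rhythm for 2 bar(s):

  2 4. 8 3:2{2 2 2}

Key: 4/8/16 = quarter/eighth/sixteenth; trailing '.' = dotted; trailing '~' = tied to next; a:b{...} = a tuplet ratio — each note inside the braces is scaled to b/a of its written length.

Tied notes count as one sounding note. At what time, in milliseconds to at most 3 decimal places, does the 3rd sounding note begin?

note 3 onset = 7/2b = 2307.692ms

1. 0.0ms @ 0 + 1318.681ms (2)
2. 1318.681ms @ 2 + 989.011ms (3/2)
3. 2307.692ms @ 7/2 + 329.67ms (1/2)
4. 2637.363ms @ 4 + 879.121ms (4/3)
5. 3516.484ms @ 16/3 + 879.121ms (4/3)
6. 4395.604ms @ 20/3 + 879.121ms (4/3)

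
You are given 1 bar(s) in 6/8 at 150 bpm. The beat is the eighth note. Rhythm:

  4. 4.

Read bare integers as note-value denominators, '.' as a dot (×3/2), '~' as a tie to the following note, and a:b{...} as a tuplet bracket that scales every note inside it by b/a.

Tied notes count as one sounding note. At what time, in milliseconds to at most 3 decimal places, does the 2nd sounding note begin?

1. 0.0ms @ 0 + 1200.0ms (3)
2. 1200.0ms @ 3 + 1200.0ms (3)

note 2 onset = 3b = 1200.0ms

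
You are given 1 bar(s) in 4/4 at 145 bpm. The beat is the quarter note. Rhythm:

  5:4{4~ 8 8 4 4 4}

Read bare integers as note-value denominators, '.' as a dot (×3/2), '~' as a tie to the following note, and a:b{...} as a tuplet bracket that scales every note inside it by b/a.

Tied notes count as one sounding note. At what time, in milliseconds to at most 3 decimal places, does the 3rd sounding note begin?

1. 0.0ms @ 0 + 496.552ms (6/5)
2. 496.552ms @ 6/5 + 165.517ms (2/5)
3. 662.069ms @ 8/5 + 331.034ms (4/5)
4. 993.103ms @ 12/5 + 331.034ms (4/5)
5. 1324.138ms @ 16/5 + 331.034ms (4/5)

note 3 onset = 8/5b = 662.069ms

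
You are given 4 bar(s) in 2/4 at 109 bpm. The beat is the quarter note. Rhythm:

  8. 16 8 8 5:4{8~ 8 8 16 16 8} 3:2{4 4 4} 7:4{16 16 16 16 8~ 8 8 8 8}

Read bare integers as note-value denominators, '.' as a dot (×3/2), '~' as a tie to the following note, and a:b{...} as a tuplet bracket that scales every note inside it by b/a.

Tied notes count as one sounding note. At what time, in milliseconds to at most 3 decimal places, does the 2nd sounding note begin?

1. 0.0ms @ 0 + 412.844ms (3/4)
2. 412.844ms @ 3/4 + 137.615ms (1/4)
3. 550.459ms @ 1 + 275.229ms (1/2)
4. 825.688ms @ 3/2 + 275.229ms (1/2)
5. 1100.917ms @ 2 + 440.367ms (4/5)
6. 1541.284ms @ 14/5 + 220.183ms (2/5)
7. 1761.468ms @ 16/5 + 110.092ms (1/5)
8. 1871.56ms @ 17/5 + 110.092ms (1/5)
9. 1981.651ms @ 18/5 + 220.183ms (2/5)
10. 2201.835ms @ 4 + 366.972ms (2/3)
11. 2568.807ms @ 14/3 + 366.972ms (2/3)
12. 2935.78ms @ 16/3 + 366.972ms (2/3)
13. 3302.752ms @ 6 + 78.637ms (1/7)
14. 3381.389ms @ 43/7 + 78.637ms (1/7)
15. 3460.026ms @ 44/7 + 78.637ms (1/7)
16. 3538.663ms @ 45/7 + 78.637ms (1/7)
17. 3617.3ms @ 46/7 + 314.548ms (4/7)
18. 3931.848ms @ 50/7 + 157.274ms (2/7)
19. 4089.122ms @ 52/7 + 157.274ms (2/7)
20. 4246.396ms @ 54/7 + 157.274ms (2/7)

note 2 onset = 3/4b = 412.844ms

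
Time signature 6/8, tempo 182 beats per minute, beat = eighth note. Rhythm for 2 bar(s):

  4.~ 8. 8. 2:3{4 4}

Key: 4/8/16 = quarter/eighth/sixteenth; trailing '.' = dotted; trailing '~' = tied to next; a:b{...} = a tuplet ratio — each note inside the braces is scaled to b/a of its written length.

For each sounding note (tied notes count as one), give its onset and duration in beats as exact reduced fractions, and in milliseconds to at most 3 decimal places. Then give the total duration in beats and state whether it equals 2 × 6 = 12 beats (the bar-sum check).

1) 0.0ms=0b +1483.516ms=9/2b
2) 1483.516ms=9/2b +494.505ms=3/2b
3) 1978.022ms=6b +989.011ms=3b
4) 2967.033ms=9b +989.011ms=3b
Σ=12b of 12 (182bpm 6/8) — PASS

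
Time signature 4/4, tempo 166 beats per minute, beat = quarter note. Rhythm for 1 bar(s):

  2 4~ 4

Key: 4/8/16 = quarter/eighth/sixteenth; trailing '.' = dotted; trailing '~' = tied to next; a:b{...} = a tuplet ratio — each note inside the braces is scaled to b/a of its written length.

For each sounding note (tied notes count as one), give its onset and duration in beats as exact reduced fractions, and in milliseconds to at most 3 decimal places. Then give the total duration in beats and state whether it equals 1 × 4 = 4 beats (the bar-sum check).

1) 0.0ms=0b +722.892ms=2b
2) 722.892ms=2b +722.892ms=2b
Σ=4b of 4 (166bpm 4/4) — PASS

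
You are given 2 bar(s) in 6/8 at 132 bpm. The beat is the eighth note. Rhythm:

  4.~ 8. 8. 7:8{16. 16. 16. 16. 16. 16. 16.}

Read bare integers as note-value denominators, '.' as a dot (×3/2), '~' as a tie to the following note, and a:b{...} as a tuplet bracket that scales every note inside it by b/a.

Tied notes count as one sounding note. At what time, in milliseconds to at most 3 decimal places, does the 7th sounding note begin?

1. 0.0ms @ 0 + 2045.455ms (9/2)
2. 2045.455ms @ 9/2 + 681.818ms (3/2)
3. 2727.273ms @ 6 + 389.61ms (6/7)
4. 3116.883ms @ 48/7 + 389.61ms (6/7)
5. 3506.494ms @ 54/7 + 389.61ms (6/7)
6. 3896.104ms @ 60/7 + 389.61ms (6/7)
7. 4285.714ms @ 66/7 + 389.61ms (6/7)
8. 4675.325ms @ 72/7 + 389.61ms (6/7)
9. 5064.935ms @ 78/7 + 389.61ms (6/7)

note 7 onset = 66/7b = 4285.714ms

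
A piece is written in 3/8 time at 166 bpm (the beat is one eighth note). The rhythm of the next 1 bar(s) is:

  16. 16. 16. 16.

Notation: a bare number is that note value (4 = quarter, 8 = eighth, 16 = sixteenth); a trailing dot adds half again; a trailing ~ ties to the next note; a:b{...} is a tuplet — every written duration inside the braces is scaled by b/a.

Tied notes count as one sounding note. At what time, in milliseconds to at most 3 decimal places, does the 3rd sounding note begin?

1. 0.0ms @ 0 + 271.084ms (3/4)
2. 271.084ms @ 3/4 + 271.084ms (3/4)
3. 542.169ms @ 3/2 + 271.084ms (3/4)
4. 813.253ms @ 9/4 + 271.084ms (3/4)

note 3 onset = 3/2b = 542.169ms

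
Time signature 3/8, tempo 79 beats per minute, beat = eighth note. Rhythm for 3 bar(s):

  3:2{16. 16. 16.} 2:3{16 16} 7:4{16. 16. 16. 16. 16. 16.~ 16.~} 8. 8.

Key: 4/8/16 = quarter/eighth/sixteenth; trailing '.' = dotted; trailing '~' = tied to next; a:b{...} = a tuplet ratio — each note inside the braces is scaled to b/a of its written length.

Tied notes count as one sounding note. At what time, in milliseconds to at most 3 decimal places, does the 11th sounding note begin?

1. 0.0ms @ 0 + 379.747ms (1/2)
2. 379.747ms @ 1/2 + 379.747ms (1/2)
3. 759.494ms @ 1 + 379.747ms (1/2)
4. 1139.241ms @ 3/2 + 569.62ms (3/4)
5. 1708.861ms @ 9/4 + 569.62ms (3/4)
6. 2278.481ms @ 3 + 325.497ms (3/7)
7. 2603.978ms @ 24/7 + 325.497ms (3/7)
8. 2929.476ms @ 27/7 + 325.497ms (3/7)
9. 3254.973ms @ 30/7 + 325.497ms (3/7)
10. 3580.47ms @ 33/7 + 325.497ms (3/7)
11. 3905.967ms @ 36/7 + 1790.235ms (33/14)
12. 5696.203ms @ 15/2 + 1139.241ms (3/2)

note 11 onset = 36/7b = 3905.967ms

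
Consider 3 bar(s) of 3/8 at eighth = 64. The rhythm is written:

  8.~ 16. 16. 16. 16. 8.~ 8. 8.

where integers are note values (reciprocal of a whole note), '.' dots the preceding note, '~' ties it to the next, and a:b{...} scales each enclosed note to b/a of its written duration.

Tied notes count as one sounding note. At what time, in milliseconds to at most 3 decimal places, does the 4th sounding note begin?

note 4 onset = 15/4b = 3515.625ms

1. 0.0ms @ 0 + 2109.375ms (9/4)
2. 2109.375ms @ 9/4 + 703.125ms (3/4)
3. 2812.5ms @ 3 + 703.125ms (3/4)
4. 3515.625ms @ 15/4 + 703.125ms (3/4)
5. 4218.75ms @ 9/2 + 2812.5ms (3)
6. 7031.25ms @ 15/2 + 1406.25ms (3/2)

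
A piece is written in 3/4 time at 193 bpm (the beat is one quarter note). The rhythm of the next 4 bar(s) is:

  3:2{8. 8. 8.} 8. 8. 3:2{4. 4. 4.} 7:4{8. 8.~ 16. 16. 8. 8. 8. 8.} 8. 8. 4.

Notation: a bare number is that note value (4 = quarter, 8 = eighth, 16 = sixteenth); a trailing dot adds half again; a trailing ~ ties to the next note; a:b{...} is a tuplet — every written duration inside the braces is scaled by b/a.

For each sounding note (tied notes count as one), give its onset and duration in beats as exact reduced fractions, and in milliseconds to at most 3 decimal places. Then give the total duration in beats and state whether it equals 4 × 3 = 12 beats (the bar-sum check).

1) 0.0ms=0b +155.44ms=1/2b
2) 155.44ms=1/2b +155.44ms=1/2b
3) 310.881ms=1b +155.44ms=1/2b
4) 466.321ms=3/2b +233.161ms=3/4b
5) 699.482ms=9/4b +233.161ms=3/4b
6) 932.642ms=3b +310.881ms=1b
7) 1243.523ms=4b +310.881ms=1b
8) 1554.404ms=5b +310.881ms=1b
9) 1865.285ms=6b +133.235ms=3/7b
10) 1998.52ms=45/7b +199.852ms=9/14b
11) 2198.372ms=99/14b +66.617ms=3/14b
12) 2264.989ms=51/7b +133.235ms=3/7b
13) 2398.224ms=54/7b +133.235ms=3/7b
14) 2531.458ms=57/7b +133.235ms=3/7b
15) 2664.693ms=60/7b +133.235ms=3/7b
16) 2797.927ms=9b +233.161ms=3/4b
17) 3031.088ms=39/4b +233.161ms=3/4b
18) 3264.249ms=21/2b +466.321ms=3/2b
Σ=12b of 12 (193bpm 3/4) — PASS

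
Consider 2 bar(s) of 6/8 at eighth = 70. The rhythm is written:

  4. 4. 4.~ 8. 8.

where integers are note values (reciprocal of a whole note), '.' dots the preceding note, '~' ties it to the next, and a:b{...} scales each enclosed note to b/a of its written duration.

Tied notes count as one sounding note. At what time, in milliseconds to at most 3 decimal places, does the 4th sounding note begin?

1. 0.0ms @ 0 + 2571.429ms (3)
2. 2571.429ms @ 3 + 2571.429ms (3)
3. 5142.857ms @ 6 + 3857.143ms (9/2)
4. 9000.0ms @ 21/2 + 1285.714ms (3/2)

note 4 onset = 21/2b = 9000.0ms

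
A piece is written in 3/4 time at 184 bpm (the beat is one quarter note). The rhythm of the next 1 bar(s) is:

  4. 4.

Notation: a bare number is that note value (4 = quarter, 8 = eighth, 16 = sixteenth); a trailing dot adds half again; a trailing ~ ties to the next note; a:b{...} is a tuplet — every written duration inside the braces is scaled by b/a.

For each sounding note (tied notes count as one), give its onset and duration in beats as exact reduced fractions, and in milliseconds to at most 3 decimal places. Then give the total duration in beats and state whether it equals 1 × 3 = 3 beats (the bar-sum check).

1) 0.0ms=0b +489.13ms=3/2b
2) 489.13ms=3/2b +489.13ms=3/2b
Σ=3b of 3 (184bpm 3/4) — PASS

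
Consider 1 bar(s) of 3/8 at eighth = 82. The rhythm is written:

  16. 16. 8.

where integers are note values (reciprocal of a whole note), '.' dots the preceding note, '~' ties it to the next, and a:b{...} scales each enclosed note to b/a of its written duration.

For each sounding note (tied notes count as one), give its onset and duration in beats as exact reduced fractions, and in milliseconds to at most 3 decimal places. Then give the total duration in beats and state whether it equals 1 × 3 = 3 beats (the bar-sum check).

1) 0.0ms=0b +548.78ms=3/4b
2) 548.78ms=3/4b +548.78ms=3/4b
3) 1097.561ms=3/2b +1097.561ms=3/2b
Σ=3b of 3 (82bpm 3/8) — PASS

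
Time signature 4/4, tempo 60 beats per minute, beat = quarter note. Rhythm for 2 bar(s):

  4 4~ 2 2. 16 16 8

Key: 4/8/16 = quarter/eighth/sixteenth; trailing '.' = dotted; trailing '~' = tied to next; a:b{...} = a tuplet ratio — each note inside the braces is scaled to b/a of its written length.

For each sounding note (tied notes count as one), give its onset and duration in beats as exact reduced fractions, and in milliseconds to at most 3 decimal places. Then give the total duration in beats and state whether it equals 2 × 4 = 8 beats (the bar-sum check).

1) 0.0ms=0b +1000.0ms=1b
2) 1000.0ms=1b +3000.0ms=3b
3) 4000.0ms=4b +3000.0ms=3b
4) 7000.0ms=7b +250.0ms=1/4b
5) 7250.0ms=29/4b +250.0ms=1/4b
6) 7500.0ms=15/2b +500.0ms=1/2b
Σ=8b of 8 (60bpm 4/4) — PASS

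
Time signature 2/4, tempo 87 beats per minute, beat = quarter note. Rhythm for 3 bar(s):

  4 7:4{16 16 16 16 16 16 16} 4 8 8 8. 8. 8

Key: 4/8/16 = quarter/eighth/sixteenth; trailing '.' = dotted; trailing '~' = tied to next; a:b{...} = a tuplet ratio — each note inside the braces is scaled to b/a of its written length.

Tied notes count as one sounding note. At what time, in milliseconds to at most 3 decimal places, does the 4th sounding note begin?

1. 0.0ms @ 0 + 689.655ms (1)
2. 689.655ms @ 1 + 98.522ms (1/7)
3. 788.177ms @ 8/7 + 98.522ms (1/7)
4. 886.7ms @ 9/7 + 98.522ms (1/7)
5. 985.222ms @ 10/7 + 98.522ms (1/7)
6. 1083.744ms @ 11/7 + 98.522ms (1/7)
7. 1182.266ms @ 12/7 + 98.522ms (1/7)
8. 1280.788ms @ 13/7 + 98.522ms (1/7)
9. 1379.31ms @ 2 + 689.655ms (1)
10. 2068.966ms @ 3 + 344.828ms (1/2)
11. 2413.793ms @ 7/2 + 344.828ms (1/2)
12. 2758.621ms @ 4 + 517.241ms (3/4)
13. 3275.862ms @ 19/4 + 517.241ms (3/4)
14. 3793.103ms @ 11/2 + 344.828ms (1/2)

note 4 onset = 9/7b = 886.7ms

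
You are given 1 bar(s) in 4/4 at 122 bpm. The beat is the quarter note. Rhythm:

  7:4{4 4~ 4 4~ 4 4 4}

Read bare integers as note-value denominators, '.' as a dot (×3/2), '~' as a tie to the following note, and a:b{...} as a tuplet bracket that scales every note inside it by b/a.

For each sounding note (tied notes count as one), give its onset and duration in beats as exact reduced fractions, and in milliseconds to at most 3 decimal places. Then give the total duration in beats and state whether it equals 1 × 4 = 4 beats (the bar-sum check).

1) 0.0ms=0b +281.03ms=4/7b
2) 281.03ms=4/7b +562.061ms=8/7b
3) 843.091ms=12/7b +562.061ms=8/7b
4) 1405.152ms=20/7b +281.03ms=4/7b
5) 1686.183ms=24/7b +281.03ms=4/7b
Σ=4b of 4 (122bpm 4/4) — PASS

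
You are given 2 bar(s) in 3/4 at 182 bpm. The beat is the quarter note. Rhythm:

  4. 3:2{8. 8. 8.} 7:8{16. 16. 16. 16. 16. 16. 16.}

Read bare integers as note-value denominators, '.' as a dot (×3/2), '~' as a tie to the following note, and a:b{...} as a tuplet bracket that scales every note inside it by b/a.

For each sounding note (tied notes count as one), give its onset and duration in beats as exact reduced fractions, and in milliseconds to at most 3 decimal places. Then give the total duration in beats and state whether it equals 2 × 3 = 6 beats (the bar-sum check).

1) 0.0ms=0b +494.505ms=3/2b
2) 494.505ms=3/2b +164.835ms=1/2b
3) 659.341ms=2b +164.835ms=1/2b
4) 824.176ms=5/2b +164.835ms=1/2b
5) 989.011ms=3b +141.287ms=3/7b
6) 1130.298ms=24/7b +141.287ms=3/7b
7) 1271.586ms=27/7b +141.287ms=3/7b
8) 1412.873ms=30/7b +141.287ms=3/7b
9) 1554.16ms=33/7b +141.287ms=3/7b
10) 1695.447ms=36/7b +141.287ms=3/7b
11) 1836.735ms=39/7b +141.287ms=3/7b
Σ=6b of 6 (182bpm 3/4) — PASS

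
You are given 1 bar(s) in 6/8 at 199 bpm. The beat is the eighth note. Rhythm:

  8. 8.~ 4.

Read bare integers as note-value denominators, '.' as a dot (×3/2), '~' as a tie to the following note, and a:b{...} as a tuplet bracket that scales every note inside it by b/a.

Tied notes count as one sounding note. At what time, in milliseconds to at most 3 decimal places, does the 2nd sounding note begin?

1. 0.0ms @ 0 + 452.261ms (3/2)
2. 452.261ms @ 3/2 + 1356.784ms (9/2)

note 2 onset = 3/2b = 452.261ms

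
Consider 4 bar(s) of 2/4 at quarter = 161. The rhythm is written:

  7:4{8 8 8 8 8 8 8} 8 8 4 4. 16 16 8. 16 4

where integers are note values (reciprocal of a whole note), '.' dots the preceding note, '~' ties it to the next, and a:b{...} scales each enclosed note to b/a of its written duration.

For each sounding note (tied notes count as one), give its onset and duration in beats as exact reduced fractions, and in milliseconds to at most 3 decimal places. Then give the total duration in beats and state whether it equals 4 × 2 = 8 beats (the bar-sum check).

1) 0.0ms=0b +106.477ms=2/7b
2) 106.477ms=2/7b +106.477ms=2/7b
3) 212.955ms=4/7b +106.477ms=2/7b
4) 319.432ms=6/7b +106.477ms=2/7b
5) 425.909ms=8/7b +106.477ms=2/7b
6) 532.387ms=10/7b +106.477ms=2/7b
7) 638.864ms=12/7b +106.477ms=2/7b
8) 745.342ms=2b +186.335ms=1/2b
9) 931.677ms=5/2b +186.335ms=1/2b
10) 1118.012ms=3b +372.671ms=1b
11) 1490.683ms=4b +559.006ms=3/2b
12) 2049.689ms=11/2b +93.168ms=1/4b
13) 2142.857ms=23/4b +93.168ms=1/4b
14) 2236.025ms=6b +279.503ms=3/4b
15) 2515.528ms=27/4b +93.168ms=1/4b
16) 2608.696ms=7b +372.671ms=1b
Σ=8b of 8 (161bpm 2/4) — PASS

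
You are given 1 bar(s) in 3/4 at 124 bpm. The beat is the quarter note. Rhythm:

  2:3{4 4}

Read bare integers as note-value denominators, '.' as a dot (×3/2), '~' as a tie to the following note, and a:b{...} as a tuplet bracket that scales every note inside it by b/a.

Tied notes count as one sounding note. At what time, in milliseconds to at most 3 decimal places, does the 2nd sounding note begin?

note 2 onset = 3/2b = 725.806ms

1. 0.0ms @ 0 + 725.806ms (3/2)
2. 725.806ms @ 3/2 + 725.806ms (3/2)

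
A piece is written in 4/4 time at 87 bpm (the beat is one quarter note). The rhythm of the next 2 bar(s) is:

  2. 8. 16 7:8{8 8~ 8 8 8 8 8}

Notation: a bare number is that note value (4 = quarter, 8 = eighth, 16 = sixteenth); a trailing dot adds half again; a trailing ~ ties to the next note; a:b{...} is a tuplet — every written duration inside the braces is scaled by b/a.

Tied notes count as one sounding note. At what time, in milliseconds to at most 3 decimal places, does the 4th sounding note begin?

1. 0.0ms @ 0 + 2068.966ms (3)
2. 2068.966ms @ 3 + 517.241ms (3/4)
3. 2586.207ms @ 15/4 + 172.414ms (1/4)
4. 2758.621ms @ 4 + 394.089ms (4/7)
5. 3152.709ms @ 32/7 + 788.177ms (8/7)
6. 3940.887ms @ 40/7 + 394.089ms (4/7)
7. 4334.975ms @ 44/7 + 394.089ms (4/7)
8. 4729.064ms @ 48/7 + 394.089ms (4/7)
9. 5123.153ms @ 52/7 + 394.089ms (4/7)

note 4 onset = 4b = 2758.621ms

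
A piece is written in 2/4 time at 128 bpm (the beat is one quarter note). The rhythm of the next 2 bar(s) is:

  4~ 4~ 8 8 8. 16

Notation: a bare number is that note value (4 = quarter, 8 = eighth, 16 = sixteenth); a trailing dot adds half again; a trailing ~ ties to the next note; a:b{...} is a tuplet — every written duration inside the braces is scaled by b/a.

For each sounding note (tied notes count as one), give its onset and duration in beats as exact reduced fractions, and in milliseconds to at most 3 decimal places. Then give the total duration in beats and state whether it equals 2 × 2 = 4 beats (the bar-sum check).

1) 0.0ms=0b +1171.875ms=5/2b
2) 1171.875ms=5/2b +234.375ms=1/2b
3) 1406.25ms=3b +351.562ms=3/4b
4) 1757.812ms=15/4b +117.188ms=1/4b
Σ=4b of 4 (128bpm 2/4) — PASS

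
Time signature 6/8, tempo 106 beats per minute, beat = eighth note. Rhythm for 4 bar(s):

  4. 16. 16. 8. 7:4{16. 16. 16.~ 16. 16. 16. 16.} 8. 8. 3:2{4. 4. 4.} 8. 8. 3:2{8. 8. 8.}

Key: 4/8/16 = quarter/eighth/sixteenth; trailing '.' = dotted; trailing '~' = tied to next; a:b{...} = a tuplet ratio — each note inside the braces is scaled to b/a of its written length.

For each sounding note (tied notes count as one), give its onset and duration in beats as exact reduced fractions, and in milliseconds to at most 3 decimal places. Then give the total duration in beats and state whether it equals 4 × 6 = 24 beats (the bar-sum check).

1) 0.0ms=0b +1698.113ms=3b
2) 1698.113ms=3b +424.528ms=3/4b
3) 2122.642ms=15/4b +424.528ms=3/4b
4) 2547.17ms=9/2b +849.057ms=3/2b
5) 3396.226ms=6b +242.588ms=3/7b
6) 3638.814ms=45/7b +242.588ms=3/7b
7) 3881.402ms=48/7b +485.175ms=6/7b
8) 4366.577ms=54/7b +242.588ms=3/7b
9) 4609.164ms=57/7b +242.588ms=3/7b
10) 4851.752ms=60/7b +242.588ms=3/7b
11) 5094.34ms=9b +849.057ms=3/2b
12) 5943.396ms=21/2b +849.057ms=3/2b
13) 6792.453ms=12b +1132.075ms=2b
14) 7924.528ms=14b +1132.075ms=2b
15) 9056.604ms=16b +1132.075ms=2b
16) 10188.679ms=18b +849.057ms=3/2b
17) 11037.736ms=39/2b +849.057ms=3/2b
18) 11886.792ms=21b +566.038ms=1b
19) 12452.83ms=22b +566.038ms=1b
20) 13018.868ms=23b +566.038ms=1b
Σ=24b of 24 (106bpm 6/8) — PASS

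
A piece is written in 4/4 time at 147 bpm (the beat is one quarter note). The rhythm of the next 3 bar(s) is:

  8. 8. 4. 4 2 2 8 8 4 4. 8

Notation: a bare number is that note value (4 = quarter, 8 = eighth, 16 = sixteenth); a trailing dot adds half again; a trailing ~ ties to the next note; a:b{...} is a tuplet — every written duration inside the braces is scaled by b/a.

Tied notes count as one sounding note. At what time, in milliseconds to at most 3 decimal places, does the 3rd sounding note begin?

note 3 onset = 3/2b = 612.245ms

1. 0.0ms @ 0 + 306.122ms (3/4)
2. 306.122ms @ 3/4 + 306.122ms (3/4)
3. 612.245ms @ 3/2 + 612.245ms (3/2)
4. 1224.49ms @ 3 + 408.163ms (1)
5. 1632.653ms @ 4 + 816.327ms (2)
6. 2448.98ms @ 6 + 816.327ms (2)
7. 3265.306ms @ 8 + 204.082ms (1/2)
8. 3469.388ms @ 17/2 + 204.082ms (1/2)
9. 3673.469ms @ 9 + 408.163ms (1)
10. 4081.633ms @ 10 + 612.245ms (3/2)
11. 4693.878ms @ 23/2 + 204.082ms (1/2)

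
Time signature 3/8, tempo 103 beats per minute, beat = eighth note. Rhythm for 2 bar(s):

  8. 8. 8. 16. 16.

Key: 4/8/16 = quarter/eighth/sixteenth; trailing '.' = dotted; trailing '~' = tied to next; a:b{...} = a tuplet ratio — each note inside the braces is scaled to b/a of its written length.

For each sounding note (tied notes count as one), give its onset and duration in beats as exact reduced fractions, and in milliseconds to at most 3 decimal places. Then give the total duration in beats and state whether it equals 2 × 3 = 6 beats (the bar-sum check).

1) 0.0ms=0b +873.786ms=3/2b
2) 873.786ms=3/2b +873.786ms=3/2b
3) 1747.573ms=3b +873.786ms=3/2b
4) 2621.359ms=9/2b +436.893ms=3/4b
5) 3058.252ms=21/4b +436.893ms=3/4b
Σ=6b of 6 (103bpm 3/8) — PASS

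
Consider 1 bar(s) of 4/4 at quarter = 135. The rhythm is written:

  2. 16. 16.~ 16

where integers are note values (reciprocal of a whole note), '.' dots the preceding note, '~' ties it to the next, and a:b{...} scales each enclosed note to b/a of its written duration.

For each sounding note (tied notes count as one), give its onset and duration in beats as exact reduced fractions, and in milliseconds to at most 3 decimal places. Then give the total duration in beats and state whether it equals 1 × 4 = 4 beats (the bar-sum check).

1) 0.0ms=0b +1333.333ms=3b
2) 1333.333ms=3b +166.667ms=3/8b
3) 1500.0ms=27/8b +277.778ms=5/8b
Σ=4b of 4 (135bpm 4/4) — PASS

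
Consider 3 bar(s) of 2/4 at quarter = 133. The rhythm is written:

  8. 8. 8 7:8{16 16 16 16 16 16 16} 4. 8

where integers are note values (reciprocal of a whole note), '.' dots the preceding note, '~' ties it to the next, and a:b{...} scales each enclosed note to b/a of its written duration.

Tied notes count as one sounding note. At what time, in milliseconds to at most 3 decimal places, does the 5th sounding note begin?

note 5 onset = 16/7b = 1031.149ms

1. 0.0ms @ 0 + 338.346ms (3/4)
2. 338.346ms @ 3/4 + 338.346ms (3/4)
3. 676.692ms @ 3/2 + 225.564ms (1/2)
4. 902.256ms @ 2 + 128.894ms (2/7)
5. 1031.149ms @ 16/7 + 128.894ms (2/7)
6. 1160.043ms @ 18/7 + 128.894ms (2/7)
7. 1288.937ms @ 20/7 + 128.894ms (2/7)
8. 1417.83ms @ 22/7 + 128.894ms (2/7)
9. 1546.724ms @ 24/7 + 128.894ms (2/7)
10. 1675.618ms @ 26/7 + 128.894ms (2/7)
11. 1804.511ms @ 4 + 676.692ms (3/2)
12. 2481.203ms @ 11/2 + 225.564ms (1/2)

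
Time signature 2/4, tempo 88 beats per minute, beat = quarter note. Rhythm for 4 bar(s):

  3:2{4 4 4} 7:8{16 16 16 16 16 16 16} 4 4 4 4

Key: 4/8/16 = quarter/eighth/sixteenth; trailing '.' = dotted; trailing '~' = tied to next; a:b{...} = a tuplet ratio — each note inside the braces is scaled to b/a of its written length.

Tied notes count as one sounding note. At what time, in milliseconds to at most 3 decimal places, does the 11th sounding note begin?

1. 0.0ms @ 0 + 454.545ms (2/3)
2. 454.545ms @ 2/3 + 454.545ms (2/3)
3. 909.091ms @ 4/3 + 454.545ms (2/3)
4. 1363.636ms @ 2 + 194.805ms (2/7)
5. 1558.442ms @ 16/7 + 194.805ms (2/7)
6. 1753.247ms @ 18/7 + 194.805ms (2/7)
7. 1948.052ms @ 20/7 + 194.805ms (2/7)
8. 2142.857ms @ 22/7 + 194.805ms (2/7)
9. 2337.662ms @ 24/7 + 194.805ms (2/7)
10. 2532.468ms @ 26/7 + 194.805ms (2/7)
11. 2727.273ms @ 4 + 681.818ms (1)
12. 3409.091ms @ 5 + 681.818ms (1)
13. 4090.909ms @ 6 + 681.818ms (1)
14. 4772.727ms @ 7 + 681.818ms (1)

note 11 onset = 4b = 2727.273ms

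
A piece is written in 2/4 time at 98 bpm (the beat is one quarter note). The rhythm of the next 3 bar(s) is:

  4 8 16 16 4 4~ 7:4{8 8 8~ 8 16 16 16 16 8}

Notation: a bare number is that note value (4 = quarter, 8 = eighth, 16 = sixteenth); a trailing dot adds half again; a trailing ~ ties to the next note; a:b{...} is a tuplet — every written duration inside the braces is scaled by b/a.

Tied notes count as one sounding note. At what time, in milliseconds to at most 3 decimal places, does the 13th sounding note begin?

note 13 onset = 40/7b = 3498.542ms

1. 0.0ms @ 0 + 612.245ms (1)
2. 612.245ms @ 1 + 306.122ms (1/2)
3. 918.367ms @ 3/2 + 153.061ms (1/4)
4. 1071.429ms @ 7/4 + 153.061ms (1/4)
5. 1224.49ms @ 2 + 612.245ms (1)
6. 1836.735ms @ 3 + 787.172ms (9/7)
7. 2623.907ms @ 30/7 + 174.927ms (2/7)
8. 2798.834ms @ 32/7 + 349.854ms (4/7)
9. 3148.688ms @ 36/7 + 87.464ms (1/7)
10. 3236.152ms @ 37/7 + 87.464ms (1/7)
11. 3323.615ms @ 38/7 + 87.464ms (1/7)
12. 3411.079ms @ 39/7 + 87.464ms (1/7)
13. 3498.542ms @ 40/7 + 174.927ms (2/7)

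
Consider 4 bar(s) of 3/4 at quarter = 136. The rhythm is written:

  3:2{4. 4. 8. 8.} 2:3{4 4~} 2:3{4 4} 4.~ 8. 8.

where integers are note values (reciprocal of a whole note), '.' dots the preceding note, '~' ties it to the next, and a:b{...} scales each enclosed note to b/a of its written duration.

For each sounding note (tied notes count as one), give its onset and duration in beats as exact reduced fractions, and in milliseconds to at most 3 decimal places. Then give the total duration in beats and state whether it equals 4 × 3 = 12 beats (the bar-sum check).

1) 0.0ms=0b +441.176ms=1b
2) 441.176ms=1b +441.176ms=1b
3) 882.353ms=2b +220.588ms=1/2b
4) 1102.941ms=5/2b +220.588ms=1/2b
5) 1323.529ms=3b +661.765ms=3/2b
6) 1985.294ms=9/2b +1323.529ms=3b
7) 3308.824ms=15/2b +661.765ms=3/2b
8) 3970.588ms=9b +992.647ms=9/4b
9) 4963.235ms=45/4b +330.882ms=3/4b
Σ=12b of 12 (136bpm 3/4) — PASS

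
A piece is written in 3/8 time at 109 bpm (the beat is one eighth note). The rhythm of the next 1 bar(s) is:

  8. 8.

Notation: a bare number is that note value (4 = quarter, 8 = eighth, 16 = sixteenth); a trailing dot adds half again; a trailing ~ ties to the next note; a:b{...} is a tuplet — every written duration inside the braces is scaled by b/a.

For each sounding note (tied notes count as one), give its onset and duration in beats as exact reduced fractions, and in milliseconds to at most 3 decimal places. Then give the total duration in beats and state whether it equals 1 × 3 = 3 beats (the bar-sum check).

1) 0.0ms=0b +825.688ms=3/2b
2) 825.688ms=3/2b +825.688ms=3/2b
Σ=3b of 3 (109bpm 3/8) — PASS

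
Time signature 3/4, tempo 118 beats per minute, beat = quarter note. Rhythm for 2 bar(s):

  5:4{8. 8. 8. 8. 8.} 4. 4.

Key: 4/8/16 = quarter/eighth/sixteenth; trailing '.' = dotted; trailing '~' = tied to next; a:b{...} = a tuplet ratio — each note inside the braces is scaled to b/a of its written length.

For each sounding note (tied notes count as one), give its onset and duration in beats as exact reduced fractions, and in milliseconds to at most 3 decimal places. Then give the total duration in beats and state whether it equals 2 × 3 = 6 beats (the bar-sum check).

1) 0.0ms=0b +305.085ms=3/5b
2) 305.085ms=3/5b +305.085ms=3/5b
3) 610.169ms=6/5b +305.085ms=3/5b
4) 915.254ms=9/5b +305.085ms=3/5b
5) 1220.339ms=12/5b +305.085ms=3/5b
6) 1525.424ms=3b +762.712ms=3/2b
7) 2288.136ms=9/2b +762.712ms=3/2b
Σ=6b of 6 (118bpm 3/4) — PASS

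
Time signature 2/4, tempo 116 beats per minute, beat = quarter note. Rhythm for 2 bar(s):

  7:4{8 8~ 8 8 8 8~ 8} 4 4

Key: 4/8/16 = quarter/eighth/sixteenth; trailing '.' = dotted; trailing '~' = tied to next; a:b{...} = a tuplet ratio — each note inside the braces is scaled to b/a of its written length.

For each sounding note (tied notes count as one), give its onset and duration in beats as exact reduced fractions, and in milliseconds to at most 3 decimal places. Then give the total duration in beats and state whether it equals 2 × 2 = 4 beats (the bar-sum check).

1) 0.0ms=0b +147.783ms=2/7b
2) 147.783ms=2/7b +295.567ms=4/7b
3) 443.35ms=6/7b +147.783ms=2/7b
4) 591.133ms=8/7b +147.783ms=2/7b
5) 738.916ms=10/7b +295.567ms=4/7b
6) 1034.483ms=2b +517.241ms=1b
7) 1551.724ms=3b +517.241ms=1b
Σ=4b of 4 (116bpm 2/4) — PASS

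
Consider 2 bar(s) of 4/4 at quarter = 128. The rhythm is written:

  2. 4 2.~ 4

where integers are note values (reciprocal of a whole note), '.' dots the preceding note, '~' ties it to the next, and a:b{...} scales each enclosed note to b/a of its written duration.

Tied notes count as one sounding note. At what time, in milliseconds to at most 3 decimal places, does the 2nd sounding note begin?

1. 0.0ms @ 0 + 1406.25ms (3)
2. 1406.25ms @ 3 + 468.75ms (1)
3. 1875.0ms @ 4 + 1875.0ms (4)

note 2 onset = 3b = 1406.25ms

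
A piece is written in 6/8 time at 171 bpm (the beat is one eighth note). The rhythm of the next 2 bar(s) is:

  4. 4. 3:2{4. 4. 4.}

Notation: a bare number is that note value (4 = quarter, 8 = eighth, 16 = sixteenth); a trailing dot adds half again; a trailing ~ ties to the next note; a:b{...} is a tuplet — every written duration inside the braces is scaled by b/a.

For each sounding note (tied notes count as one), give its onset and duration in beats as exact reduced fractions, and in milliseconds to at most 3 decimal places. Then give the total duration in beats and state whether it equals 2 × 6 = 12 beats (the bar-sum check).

1) 0.0ms=0b +1052.632ms=3b
2) 1052.632ms=3b +1052.632ms=3b
3) 2105.263ms=6b +701.754ms=2b
4) 2807.018ms=8b +701.754ms=2b
5) 3508.772ms=10b +701.754ms=2b
Σ=12b of 12 (171bpm 6/8) — PASS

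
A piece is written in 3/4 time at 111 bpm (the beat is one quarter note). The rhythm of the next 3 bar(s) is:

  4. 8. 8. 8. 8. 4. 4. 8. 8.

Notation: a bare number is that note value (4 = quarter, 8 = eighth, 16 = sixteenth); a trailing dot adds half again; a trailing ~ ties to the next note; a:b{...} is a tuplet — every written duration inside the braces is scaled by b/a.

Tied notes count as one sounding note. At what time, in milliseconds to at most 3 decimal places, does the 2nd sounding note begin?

note 2 onset = 3/2b = 810.811ms

1. 0.0ms @ 0 + 810.811ms (3/2)
2. 810.811ms @ 3/2 + 405.405ms (3/4)
3. 1216.216ms @ 9/4 + 405.405ms (3/4)
4. 1621.622ms @ 3 + 405.405ms (3/4)
5. 2027.027ms @ 15/4 + 405.405ms (3/4)
6. 2432.432ms @ 9/2 + 810.811ms (3/2)
7. 3243.243ms @ 6 + 810.811ms (3/2)
8. 4054.054ms @ 15/2 + 405.405ms (3/4)
9. 4459.459ms @ 33/4 + 405.405ms (3/4)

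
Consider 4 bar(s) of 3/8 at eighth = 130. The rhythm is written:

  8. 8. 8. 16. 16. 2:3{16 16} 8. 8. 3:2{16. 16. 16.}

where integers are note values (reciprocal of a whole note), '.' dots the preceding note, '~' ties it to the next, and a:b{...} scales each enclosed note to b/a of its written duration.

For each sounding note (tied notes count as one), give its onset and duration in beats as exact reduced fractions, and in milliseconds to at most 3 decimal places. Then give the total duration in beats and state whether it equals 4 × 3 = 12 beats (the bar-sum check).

1) 0.0ms=0b +692.308ms=3/2b
2) 692.308ms=3/2b +692.308ms=3/2b
3) 1384.615ms=3b +692.308ms=3/2b
4) 2076.923ms=9/2b +346.154ms=3/4b
5) 2423.077ms=21/4b +346.154ms=3/4b
6) 2769.231ms=6b +346.154ms=3/4b
7) 3115.385ms=27/4b +346.154ms=3/4b
8) 3461.538ms=15/2b +692.308ms=3/2b
9) 4153.846ms=9b +692.308ms=3/2b
10) 4846.154ms=21/2b +230.769ms=1/2b
11) 5076.923ms=11b +230.769ms=1/2b
12) 5307.692ms=23/2b +230.769ms=1/2b
Σ=12b of 12 (130bpm 3/8) — PASS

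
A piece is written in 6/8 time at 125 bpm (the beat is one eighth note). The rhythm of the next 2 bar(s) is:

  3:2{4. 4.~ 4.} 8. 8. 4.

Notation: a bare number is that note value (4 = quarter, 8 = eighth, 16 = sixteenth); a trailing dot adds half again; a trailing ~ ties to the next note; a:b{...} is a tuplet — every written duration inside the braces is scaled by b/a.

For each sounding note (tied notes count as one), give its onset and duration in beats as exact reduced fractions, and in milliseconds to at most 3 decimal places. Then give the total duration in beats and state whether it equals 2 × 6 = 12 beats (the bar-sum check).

1) 0.0ms=0b +960.0ms=2b
2) 960.0ms=2b +1920.0ms=4b
3) 2880.0ms=6b +720.0ms=3/2b
4) 3600.0ms=15/2b +720.0ms=3/2b
5) 4320.0ms=9b +1440.0ms=3b
Σ=12b of 12 (125bpm 6/8) — PASS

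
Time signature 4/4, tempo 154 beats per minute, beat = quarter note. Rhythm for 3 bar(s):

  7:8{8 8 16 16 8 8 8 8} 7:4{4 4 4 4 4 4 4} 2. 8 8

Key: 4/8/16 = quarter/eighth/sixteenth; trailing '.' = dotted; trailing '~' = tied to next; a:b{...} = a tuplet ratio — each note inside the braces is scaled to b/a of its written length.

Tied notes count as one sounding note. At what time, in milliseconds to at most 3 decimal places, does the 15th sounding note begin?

note 15 onset = 52/7b = 2894.249ms

1. 0.0ms @ 0 + 222.635ms (4/7)
2. 222.635ms @ 4/7 + 222.635ms (4/7)
3. 445.269ms @ 8/7 + 111.317ms (2/7)
4. 556.586ms @ 10/7 + 111.317ms (2/7)
5. 667.904ms @ 12/7 + 222.635ms (4/7)
6. 890.538ms @ 16/7 + 222.635ms (4/7)
7. 1113.173ms @ 20/7 + 222.635ms (4/7)
8. 1335.807ms @ 24/7 + 222.635ms (4/7)
9. 1558.442ms @ 4 + 222.635ms (4/7)
10. 1781.076ms @ 32/7 + 222.635ms (4/7)
11. 2003.711ms @ 36/7 + 222.635ms (4/7)
12. 2226.345ms @ 40/7 + 222.635ms (4/7)
13. 2448.98ms @ 44/7 + 222.635ms (4/7)
14. 2671.614ms @ 48/7 + 222.635ms (4/7)
15. 2894.249ms @ 52/7 + 222.635ms (4/7)
16. 3116.883ms @ 8 + 1168.831ms (3)
17. 4285.714ms @ 11 + 194.805ms (1/2)
18. 4480.519ms @ 23/2 + 194.805ms (1/2)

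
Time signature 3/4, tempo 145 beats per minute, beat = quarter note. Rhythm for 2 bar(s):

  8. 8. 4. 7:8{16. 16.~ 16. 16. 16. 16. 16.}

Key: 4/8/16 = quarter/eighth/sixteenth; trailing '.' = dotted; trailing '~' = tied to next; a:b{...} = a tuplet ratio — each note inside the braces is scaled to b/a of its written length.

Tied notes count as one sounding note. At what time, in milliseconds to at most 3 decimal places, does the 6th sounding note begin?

1. 0.0ms @ 0 + 310.345ms (3/4)
2. 310.345ms @ 3/4 + 310.345ms (3/4)
3. 620.69ms @ 3/2 + 620.69ms (3/2)
4. 1241.379ms @ 3 + 177.34ms (3/7)
5. 1418.719ms @ 24/7 + 354.68ms (6/7)
6. 1773.399ms @ 30/7 + 177.34ms (3/7)
7. 1950.739ms @ 33/7 + 177.34ms (3/7)
8. 2128.079ms @ 36/7 + 177.34ms (3/7)
9. 2305.419ms @ 39/7 + 177.34ms (3/7)

note 6 onset = 30/7b = 1773.399ms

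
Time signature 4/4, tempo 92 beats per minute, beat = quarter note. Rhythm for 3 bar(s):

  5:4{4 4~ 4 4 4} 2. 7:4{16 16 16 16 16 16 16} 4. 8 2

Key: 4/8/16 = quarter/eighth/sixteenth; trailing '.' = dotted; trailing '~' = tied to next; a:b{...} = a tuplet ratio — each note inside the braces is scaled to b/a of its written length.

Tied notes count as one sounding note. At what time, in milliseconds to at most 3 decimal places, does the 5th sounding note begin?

note 5 onset = 4b = 2608.696ms

1. 0.0ms @ 0 + 521.739ms (4/5)
2. 521.739ms @ 4/5 + 1043.478ms (8/5)
3. 1565.217ms @ 12/5 + 521.739ms (4/5)
4. 2086.957ms @ 16/5 + 521.739ms (4/5)
5. 2608.696ms @ 4 + 1956.522ms (3)
6. 4565.217ms @ 7 + 93.168ms (1/7)
7. 4658.385ms @ 50/7 + 93.168ms (1/7)
8. 4751.553ms @ 51/7 + 93.168ms (1/7)
9. 4844.72ms @ 52/7 + 93.168ms (1/7)
10. 4937.888ms @ 53/7 + 93.168ms (1/7)
11. 5031.056ms @ 54/7 + 93.168ms (1/7)
12. 5124.224ms @ 55/7 + 93.168ms (1/7)
13. 5217.391ms @ 8 + 978.261ms (3/2)
14. 6195.652ms @ 19/2 + 326.087ms (1/2)
15. 6521.739ms @ 10 + 1304.348ms (2)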